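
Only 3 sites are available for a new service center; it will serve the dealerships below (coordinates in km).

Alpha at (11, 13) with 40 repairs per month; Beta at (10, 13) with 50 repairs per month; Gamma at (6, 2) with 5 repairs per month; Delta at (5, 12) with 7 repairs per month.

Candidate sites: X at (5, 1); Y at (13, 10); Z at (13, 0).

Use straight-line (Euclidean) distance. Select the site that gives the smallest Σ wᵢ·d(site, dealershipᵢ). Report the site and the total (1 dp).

Y, total 467.2 km

Total weighted distance at each candidate:
  X (5, 1): total = 1270.7
  Y (13, 10): total = 467.2
  Z (13, 0): total = 1330.6
Minimum is at Y with total 467.2 km.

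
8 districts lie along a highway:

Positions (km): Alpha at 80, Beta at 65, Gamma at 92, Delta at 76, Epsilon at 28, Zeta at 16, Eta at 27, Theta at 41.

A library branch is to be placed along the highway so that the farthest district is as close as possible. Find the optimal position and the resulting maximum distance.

The 1-center on a line is the midpoint of the two extreme points: leftmost at 16, rightmost at 92.
Optimal location = (16 + 92)/2 = 54; maximum distance = (92 − 16)/2 = 38.

location 54, max distance 38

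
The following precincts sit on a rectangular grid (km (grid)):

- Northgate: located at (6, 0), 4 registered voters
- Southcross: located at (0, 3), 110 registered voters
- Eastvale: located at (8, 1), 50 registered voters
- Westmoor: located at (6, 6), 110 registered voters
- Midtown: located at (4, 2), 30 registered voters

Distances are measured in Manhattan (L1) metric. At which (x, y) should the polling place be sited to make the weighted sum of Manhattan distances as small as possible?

Manhattan distance separates: Σwᵢ(|x−xᵢ|+|y−yᵢ|) = Σwᵢ|x−xᵢ| + Σwᵢ|y−yᵢ|, so x and y are optimised independently as 1-D weighted medians.
Total weight W = 304; half = 152.
x-coordinate, sorted with cumulative weight:
  x=0 (Southcross, w=110) cum 110
  x=4 (Midtown, w=30) cum 140
  x=6 (Northgate, w=4) cum 144
  x=6 (Westmoor, w=110) cum 254  ← median
  x=8 (Eastvale, w=50) cum 304
⇒ x* = 6
y-coordinate, sorted with cumulative weight:
  y=0 (Northgate, w=4) cum 4
  y=1 (Eastvale, w=50) cum 54
  y=2 (Midtown, w=30) cum 84
  y=3 (Southcross, w=110) cum 194  ← median
  y=6 (Westmoor, w=110) cum 304
⇒ y* = 3

(6, 3)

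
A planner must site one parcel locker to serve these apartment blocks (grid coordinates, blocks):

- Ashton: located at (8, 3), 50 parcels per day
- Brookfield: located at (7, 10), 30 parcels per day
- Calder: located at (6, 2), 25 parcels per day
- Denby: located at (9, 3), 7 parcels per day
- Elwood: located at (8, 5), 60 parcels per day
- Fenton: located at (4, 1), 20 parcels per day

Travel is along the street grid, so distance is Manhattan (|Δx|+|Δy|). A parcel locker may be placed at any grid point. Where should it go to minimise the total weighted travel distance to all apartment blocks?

(8, 3)

Manhattan distance separates: Σwᵢ(|x−xᵢ|+|y−yᵢ|) = Σwᵢ|x−xᵢ| + Σwᵢ|y−yᵢ|, so x and y are optimised independently as 1-D weighted medians.
Total weight W = 192; half = 96.
x-coordinate, sorted with cumulative weight:
  x=4 (Fenton, w=20) cum 20
  x=6 (Calder, w=25) cum 45
  x=7 (Brookfield, w=30) cum 75
  x=8 (Ashton, w=50) cum 125  ← median
  x=8 (Elwood, w=60) cum 185
  x=9 (Denby, w=7) cum 192
⇒ x* = 8
y-coordinate, sorted with cumulative weight:
  y=1 (Fenton, w=20) cum 20
  y=2 (Calder, w=25) cum 45
  y=3 (Ashton, w=50) cum 95
  y=3 (Denby, w=7) cum 102  ← median
  y=5 (Elwood, w=60) cum 162
  y=10 (Brookfield, w=30) cum 192
⇒ y* = 3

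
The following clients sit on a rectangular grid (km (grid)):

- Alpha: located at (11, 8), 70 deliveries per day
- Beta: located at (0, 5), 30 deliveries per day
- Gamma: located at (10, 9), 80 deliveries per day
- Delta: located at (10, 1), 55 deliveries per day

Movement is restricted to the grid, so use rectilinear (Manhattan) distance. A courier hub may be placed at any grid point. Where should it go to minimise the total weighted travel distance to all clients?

(10, 8)

Manhattan distance separates: Σwᵢ(|x−xᵢ|+|y−yᵢ|) = Σwᵢ|x−xᵢ| + Σwᵢ|y−yᵢ|, so x and y are optimised independently as 1-D weighted medians.
Total weight W = 235; half = 117.5.
x-coordinate, sorted with cumulative weight:
  x=0 (Beta, w=30) cum 30
  x=10 (Gamma, w=80) cum 110
  x=10 (Delta, w=55) cum 165  ← median
  x=11 (Alpha, w=70) cum 235
⇒ x* = 10
y-coordinate, sorted with cumulative weight:
  y=1 (Delta, w=55) cum 55
  y=5 (Beta, w=30) cum 85
  y=8 (Alpha, w=70) cum 155  ← median
  y=9 (Gamma, w=80) cum 235
⇒ y* = 8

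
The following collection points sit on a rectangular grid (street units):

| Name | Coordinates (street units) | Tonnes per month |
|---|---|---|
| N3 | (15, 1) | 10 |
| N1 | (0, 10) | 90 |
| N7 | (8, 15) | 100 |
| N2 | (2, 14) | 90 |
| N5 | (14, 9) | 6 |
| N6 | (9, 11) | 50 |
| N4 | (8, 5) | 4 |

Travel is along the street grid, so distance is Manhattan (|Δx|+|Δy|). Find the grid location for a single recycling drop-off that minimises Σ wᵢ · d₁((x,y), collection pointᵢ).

(2, 14)

Manhattan distance separates: Σwᵢ(|x−xᵢ|+|y−yᵢ|) = Σwᵢ|x−xᵢ| + Σwᵢ|y−yᵢ|, so x and y are optimised independently as 1-D weighted medians.
Total weight W = 350; half = 175.
x-coordinate, sorted with cumulative weight:
  x=0 (N1, w=90) cum 90
  x=2 (N2, w=90) cum 180  ← median
  x=8 (N7, w=100) cum 280
  x=8 (N4, w=4) cum 284
  x=9 (N6, w=50) cum 334
  x=14 (N5, w=6) cum 340
  x=15 (N3, w=10) cum 350
⇒ x* = 2
y-coordinate, sorted with cumulative weight:
  y=1 (N3, w=10) cum 10
  y=5 (N4, w=4) cum 14
  y=9 (N5, w=6) cum 20
  y=10 (N1, w=90) cum 110
  y=11 (N6, w=50) cum 160
  y=14 (N2, w=90) cum 250  ← median
  y=15 (N7, w=100) cum 350
⇒ y* = 14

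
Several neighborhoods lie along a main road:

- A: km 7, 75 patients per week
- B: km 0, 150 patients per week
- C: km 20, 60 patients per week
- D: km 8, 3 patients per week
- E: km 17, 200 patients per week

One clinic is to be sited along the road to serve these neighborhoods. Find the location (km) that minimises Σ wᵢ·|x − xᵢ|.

x = 17

For a sum of weighted absolute distances on a line, the optimum is the weighted median (not the mean). Total weight W = 488; half-weight = 244.
Sort by position and accumulate weight:
  km 0 (B, w=150) → cum 150
  km 7 (A, w=75) → cum 225
  km 8 (D, w=3) → cum 228
  km 17 (E, w=200) → cum 428  ≥ 244 → median here
  km 20 (C, w=60) → cum 488
Optimal location: km 17.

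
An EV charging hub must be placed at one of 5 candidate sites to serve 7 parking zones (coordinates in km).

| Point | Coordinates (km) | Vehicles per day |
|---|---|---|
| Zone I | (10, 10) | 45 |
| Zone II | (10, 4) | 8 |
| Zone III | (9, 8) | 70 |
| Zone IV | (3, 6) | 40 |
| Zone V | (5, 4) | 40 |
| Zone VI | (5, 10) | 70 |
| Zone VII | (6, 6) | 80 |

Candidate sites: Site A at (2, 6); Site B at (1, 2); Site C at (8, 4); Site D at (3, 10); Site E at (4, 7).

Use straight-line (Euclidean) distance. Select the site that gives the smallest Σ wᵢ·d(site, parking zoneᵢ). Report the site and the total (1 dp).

Total weighted distance at each candidate:
  Site A (2, 6): total = 1832.3
  Site B (1, 2): total = 2811.7
  Site C (8, 4): total = 1620.5
  Site D (3, 10): total = 1784.5
  Site E (4, 7): total = 1295.8
Minimum is at Site E with total 1295.8 km.

Site E, total 1295.8 km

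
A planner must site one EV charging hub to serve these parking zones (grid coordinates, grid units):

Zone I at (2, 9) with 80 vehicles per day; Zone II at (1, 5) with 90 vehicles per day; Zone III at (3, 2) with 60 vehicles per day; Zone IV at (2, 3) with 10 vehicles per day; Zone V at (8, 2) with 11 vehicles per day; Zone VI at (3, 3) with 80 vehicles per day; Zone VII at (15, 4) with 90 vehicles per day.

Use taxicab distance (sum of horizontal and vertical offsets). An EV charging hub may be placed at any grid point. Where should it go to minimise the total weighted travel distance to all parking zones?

Manhattan distance separates: Σwᵢ(|x−xᵢ|+|y−yᵢ|) = Σwᵢ|x−xᵢ| + Σwᵢ|y−yᵢ|, so x and y are optimised independently as 1-D weighted medians.
Total weight W = 421; half = 210.5.
x-coordinate, sorted with cumulative weight:
  x=1 (Zone II, w=90) cum 90
  x=2 (Zone I, w=80) cum 170
  x=2 (Zone IV, w=10) cum 180
  x=3 (Zone III, w=60) cum 240  ← median
  x=3 (Zone VI, w=80) cum 320
  x=8 (Zone V, w=11) cum 331
  x=15 (Zone VII, w=90) cum 421
⇒ x* = 3
y-coordinate, sorted with cumulative weight:
  y=2 (Zone III, w=60) cum 60
  y=2 (Zone V, w=11) cum 71
  y=3 (Zone IV, w=10) cum 81
  y=3 (Zone VI, w=80) cum 161
  y=4 (Zone VII, w=90) cum 251  ← median
  y=5 (Zone II, w=90) cum 341
  y=9 (Zone I, w=80) cum 421
⇒ y* = 4

(3, 4)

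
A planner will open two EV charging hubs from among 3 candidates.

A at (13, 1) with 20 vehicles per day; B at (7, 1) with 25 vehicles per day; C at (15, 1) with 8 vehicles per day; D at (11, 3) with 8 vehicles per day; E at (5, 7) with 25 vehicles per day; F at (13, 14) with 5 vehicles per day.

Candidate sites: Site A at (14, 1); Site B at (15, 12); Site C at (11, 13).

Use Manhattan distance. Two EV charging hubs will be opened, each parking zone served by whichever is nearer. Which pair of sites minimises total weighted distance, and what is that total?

{Site A, Site C}, total 558

Evaluate every pair (each demand assigned to the nearer of the two):
  {Site A, Site C}: total = 558
  {Site A, Site B}: total = 638
  {Site B, Site C}: total = 1143
Best pair: {Site A, Site C} with total 558.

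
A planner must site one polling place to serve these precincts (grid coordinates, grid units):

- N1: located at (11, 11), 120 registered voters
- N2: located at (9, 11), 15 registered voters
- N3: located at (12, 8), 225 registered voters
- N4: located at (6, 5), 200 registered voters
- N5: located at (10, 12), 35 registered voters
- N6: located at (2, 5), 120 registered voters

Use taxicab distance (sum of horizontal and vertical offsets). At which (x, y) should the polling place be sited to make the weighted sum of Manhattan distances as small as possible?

Manhattan distance separates: Σwᵢ(|x−xᵢ|+|y−yᵢ|) = Σwᵢ|x−xᵢ| + Σwᵢ|y−yᵢ|, so x and y are optimised independently as 1-D weighted medians.
Total weight W = 715; half = 357.5.
x-coordinate, sorted with cumulative weight:
  x=2 (N6, w=120) cum 120
  x=6 (N4, w=200) cum 320
  x=9 (N2, w=15) cum 335
  x=10 (N5, w=35) cum 370  ← median
  x=11 (N1, w=120) cum 490
  x=12 (N3, w=225) cum 715
⇒ x* = 10
y-coordinate, sorted with cumulative weight:
  y=5 (N4, w=200) cum 200
  y=5 (N6, w=120) cum 320
  y=8 (N3, w=225) cum 545  ← median
  y=11 (N1, w=120) cum 665
  y=11 (N2, w=15) cum 680
  y=12 (N5, w=35) cum 715
⇒ y* = 8

(10, 8)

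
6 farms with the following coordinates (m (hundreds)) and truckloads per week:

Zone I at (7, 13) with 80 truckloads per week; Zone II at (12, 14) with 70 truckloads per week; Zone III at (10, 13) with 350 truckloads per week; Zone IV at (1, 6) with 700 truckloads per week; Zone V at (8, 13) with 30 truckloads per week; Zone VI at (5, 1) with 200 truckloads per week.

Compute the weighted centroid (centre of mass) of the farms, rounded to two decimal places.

(4.78, 7.94)

The minimiser of Σwᵢ‖p−pᵢ‖² is the weighted centroid p* = (Σwᵢpᵢ)/(Σwᵢ).
Σwᵢ = 1430.
Σwᵢxᵢ = 80·7 + 70·12 + 350·10 + 700·1 + 30·8 + 200·5 = 6840.
Σwᵢyᵢ = 80·13 + 70·14 + 350·13 + 700·6 + 30·13 + 200·1 = 11360.
x* = 6840/1430 = 4.78, y* = 11360/1430 = 7.94.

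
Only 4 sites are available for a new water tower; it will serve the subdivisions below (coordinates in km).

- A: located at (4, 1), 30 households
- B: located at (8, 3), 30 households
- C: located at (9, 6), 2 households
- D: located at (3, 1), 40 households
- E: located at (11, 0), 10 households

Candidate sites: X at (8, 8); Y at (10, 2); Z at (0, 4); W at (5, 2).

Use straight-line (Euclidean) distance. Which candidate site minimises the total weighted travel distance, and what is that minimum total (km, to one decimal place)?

W, total 301.3 km

Total weighted distance at each candidate:
  X (8, 8): total = 825.9
  Y (10, 2): total = 563.0
  Z (0, 4): total = 697.1
  W (5, 2): total = 301.3
Minimum is at W with total 301.3 km.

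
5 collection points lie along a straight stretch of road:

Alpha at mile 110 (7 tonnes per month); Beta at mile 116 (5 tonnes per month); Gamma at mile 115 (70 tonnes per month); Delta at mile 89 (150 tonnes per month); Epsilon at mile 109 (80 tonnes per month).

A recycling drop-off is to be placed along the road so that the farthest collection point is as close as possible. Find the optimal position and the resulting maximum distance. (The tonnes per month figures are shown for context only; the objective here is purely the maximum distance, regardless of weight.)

The 1-center on a line is the midpoint of the two extreme points: leftmost at 89, rightmost at 116.
Optimal location = (89 + 116)/2 = 102.5; maximum distance = (116 − 89)/2 = 13.5.

location 102.5, max distance 13.5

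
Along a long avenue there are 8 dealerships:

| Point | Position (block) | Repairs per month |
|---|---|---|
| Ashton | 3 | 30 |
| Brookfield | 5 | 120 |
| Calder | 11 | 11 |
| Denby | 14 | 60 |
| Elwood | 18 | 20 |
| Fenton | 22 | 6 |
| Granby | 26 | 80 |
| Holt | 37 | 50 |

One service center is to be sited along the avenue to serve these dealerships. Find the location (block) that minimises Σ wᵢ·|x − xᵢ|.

For a sum of weighted absolute distances on a line, the optimum is the weighted median (not the mean). Total weight W = 377; half-weight = 188.5.
Sort by position and accumulate weight:
  block 3 (Ashton, w=30) → cum 30
  block 5 (Brookfield, w=120) → cum 150
  block 11 (Calder, w=11) → cum 161
  block 14 (Denby, w=60) → cum 221  ≥ 188.5 → median here
  block 18 (Elwood, w=20) → cum 241
  block 22 (Fenton, w=6) → cum 247
  block 26 (Granby, w=80) → cum 327
  block 37 (Holt, w=50) → cum 377
Optimal location: block 14.

x = 14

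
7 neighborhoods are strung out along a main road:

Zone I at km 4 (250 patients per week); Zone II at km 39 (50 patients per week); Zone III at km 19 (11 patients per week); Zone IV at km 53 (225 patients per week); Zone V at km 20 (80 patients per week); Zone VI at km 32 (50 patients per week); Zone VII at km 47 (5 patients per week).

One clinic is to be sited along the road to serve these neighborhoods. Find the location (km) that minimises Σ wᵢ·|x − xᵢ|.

For a sum of weighted absolute distances on a line, the optimum is the weighted median (not the mean). Total weight W = 671; half-weight = 335.5.
Sort by position and accumulate weight:
  km 4 (Zone I, w=250) → cum 250
  km 19 (Zone III, w=11) → cum 261
  km 20 (Zone V, w=80) → cum 341  ≥ 335.5 → median here
  km 32 (Zone VI, w=50) → cum 391
  km 39 (Zone II, w=50) → cum 441
  km 47 (Zone VII, w=5) → cum 446
  km 53 (Zone IV, w=225) → cum 671
Optimal location: km 20.

x = 20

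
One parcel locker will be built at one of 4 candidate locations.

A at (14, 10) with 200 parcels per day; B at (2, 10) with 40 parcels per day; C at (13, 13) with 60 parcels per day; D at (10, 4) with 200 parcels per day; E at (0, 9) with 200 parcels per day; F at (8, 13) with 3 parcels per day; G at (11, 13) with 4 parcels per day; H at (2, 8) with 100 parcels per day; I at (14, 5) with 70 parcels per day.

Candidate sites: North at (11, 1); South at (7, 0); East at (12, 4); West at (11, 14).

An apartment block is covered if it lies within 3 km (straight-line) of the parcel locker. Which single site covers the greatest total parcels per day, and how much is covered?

East, covering 270

Coverage radius r = 3 km; a point is covered iff (Δx)²+(Δy)² ≤ 3² = 9.
  North (11, 1): covers {none} → 0
  South (7, 0): covers {none} → 0
  East (12, 4): covers {D, I} → 270
  West (11, 14): covers {C, G} → 64
Maximum coverage at East: 270 parcels per day.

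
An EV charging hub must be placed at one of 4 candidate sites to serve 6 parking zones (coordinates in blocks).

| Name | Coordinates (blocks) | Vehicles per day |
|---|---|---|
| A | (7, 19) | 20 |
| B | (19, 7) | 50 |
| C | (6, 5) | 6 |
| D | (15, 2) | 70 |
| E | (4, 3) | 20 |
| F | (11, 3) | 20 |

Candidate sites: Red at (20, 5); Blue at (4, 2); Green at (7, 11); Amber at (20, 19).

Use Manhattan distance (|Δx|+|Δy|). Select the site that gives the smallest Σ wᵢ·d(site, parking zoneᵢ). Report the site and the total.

Red, total 1914 blocks

Total weighted distance at each candidate:
  Red (20, 5): total = 1914
  Blue (4, 2): total = 2380
  Green (7, 11): total = 2652
  Amber (20, 19): total = 3758
Minimum is at Red with total 1914 blocks.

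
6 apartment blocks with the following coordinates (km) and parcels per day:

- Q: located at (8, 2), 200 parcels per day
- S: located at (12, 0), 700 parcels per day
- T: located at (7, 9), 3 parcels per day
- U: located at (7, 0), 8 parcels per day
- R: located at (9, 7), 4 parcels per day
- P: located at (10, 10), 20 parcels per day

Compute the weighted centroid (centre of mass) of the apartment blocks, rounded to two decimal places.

The minimiser of Σwᵢ‖p−pᵢ‖² is the weighted centroid p* = (Σwᵢpᵢ)/(Σwᵢ).
Σwᵢ = 935.
Σwᵢxᵢ = 200·8 + 700·12 + 3·7 + 8·7 + 4·9 + 20·10 = 10313.
Σwᵢyᵢ = 200·2 + 700·0 + 3·9 + 8·0 + 4·7 + 20·10 = 655.
x* = 10313/935 = 11.03, y* = 655/935 = 0.70.

(11.03, 0.70)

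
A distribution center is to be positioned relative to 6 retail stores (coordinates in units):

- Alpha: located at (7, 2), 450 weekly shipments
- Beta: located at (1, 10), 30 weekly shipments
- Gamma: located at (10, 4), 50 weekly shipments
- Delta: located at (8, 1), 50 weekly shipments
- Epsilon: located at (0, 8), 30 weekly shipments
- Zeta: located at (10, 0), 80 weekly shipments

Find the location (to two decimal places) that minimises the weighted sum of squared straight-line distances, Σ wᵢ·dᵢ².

(7.07, 2.45)

The minimiser of Σwᵢ‖p−pᵢ‖² is the weighted centroid p* = (Σwᵢpᵢ)/(Σwᵢ).
Σwᵢ = 690.
Σwᵢxᵢ = 450·7 + 30·1 + 50·10 + 50·8 + 30·0 + 80·10 = 4880.
Σwᵢyᵢ = 450·2 + 30·10 + 50·4 + 50·1 + 30·8 + 80·0 = 1690.
x* = 4880/690 = 7.07, y* = 1690/690 = 2.45.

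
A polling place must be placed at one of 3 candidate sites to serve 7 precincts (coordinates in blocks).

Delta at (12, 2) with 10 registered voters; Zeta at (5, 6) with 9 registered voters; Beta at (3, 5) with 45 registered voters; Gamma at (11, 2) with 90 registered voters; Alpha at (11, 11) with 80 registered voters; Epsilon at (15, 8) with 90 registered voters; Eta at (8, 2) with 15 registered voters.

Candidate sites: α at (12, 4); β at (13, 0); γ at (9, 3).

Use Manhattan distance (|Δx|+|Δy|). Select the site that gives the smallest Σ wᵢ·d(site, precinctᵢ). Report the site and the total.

α, total 2181 blocks

Total weighted distance at each candidate:
  α (12, 4): total = 2181
  β (13, 0): total = 3236
  γ (9, 3): total = 2553
Minimum is at α with total 2181 blocks.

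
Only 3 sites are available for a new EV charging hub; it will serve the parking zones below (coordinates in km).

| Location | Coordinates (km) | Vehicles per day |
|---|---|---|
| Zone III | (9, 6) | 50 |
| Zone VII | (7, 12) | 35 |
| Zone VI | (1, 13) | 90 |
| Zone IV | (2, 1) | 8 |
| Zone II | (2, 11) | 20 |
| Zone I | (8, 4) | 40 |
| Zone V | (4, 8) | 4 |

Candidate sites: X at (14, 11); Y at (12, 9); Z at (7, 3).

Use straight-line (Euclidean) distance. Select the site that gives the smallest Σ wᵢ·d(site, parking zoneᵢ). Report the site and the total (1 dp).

Z, total 1856.5 km

Total weighted distance at each candidate:
  X (14, 11): total = 2560.3
  Y (12, 9): total = 2064.4
  Z (7, 3): total = 1856.5
Minimum is at Z with total 1856.5 km.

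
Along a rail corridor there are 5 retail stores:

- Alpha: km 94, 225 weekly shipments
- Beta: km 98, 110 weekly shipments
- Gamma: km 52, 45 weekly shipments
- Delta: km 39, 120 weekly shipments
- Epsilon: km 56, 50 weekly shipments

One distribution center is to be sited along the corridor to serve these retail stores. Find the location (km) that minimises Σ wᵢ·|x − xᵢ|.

x = 94

For a sum of weighted absolute distances on a line, the optimum is the weighted median (not the mean). Total weight W = 550; half-weight = 275.
Sort by position and accumulate weight:
  km 39 (Delta, w=120) → cum 120
  km 52 (Gamma, w=45) → cum 165
  km 56 (Epsilon, w=50) → cum 215
  km 94 (Alpha, w=225) → cum 440  ≥ 275 → median here
  km 98 (Beta, w=110) → cum 550
Optimal location: km 94.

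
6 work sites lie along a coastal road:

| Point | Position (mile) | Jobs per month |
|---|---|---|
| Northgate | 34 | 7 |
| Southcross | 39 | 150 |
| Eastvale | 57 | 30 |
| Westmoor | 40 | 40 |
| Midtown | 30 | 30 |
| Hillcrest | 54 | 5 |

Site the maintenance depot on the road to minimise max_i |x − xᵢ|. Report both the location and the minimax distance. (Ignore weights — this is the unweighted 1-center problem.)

location 43.5, max distance 13.5

The 1-center on a line is the midpoint of the two extreme points: leftmost at 30, rightmost at 57.
Optimal location = (30 + 57)/2 = 43.5; maximum distance = (57 − 30)/2 = 13.5.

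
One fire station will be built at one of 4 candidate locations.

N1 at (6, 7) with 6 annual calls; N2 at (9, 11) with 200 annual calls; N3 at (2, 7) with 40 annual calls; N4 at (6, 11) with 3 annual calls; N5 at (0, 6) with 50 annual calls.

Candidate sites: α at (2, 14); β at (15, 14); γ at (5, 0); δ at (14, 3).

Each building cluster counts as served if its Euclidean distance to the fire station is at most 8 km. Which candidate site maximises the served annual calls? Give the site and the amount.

Coverage radius r = 8 km; a point is covered iff (Δx)²+(Δy)² ≤ 8² = 64.
  α (2, 14): covers {N2, N3, N4} → 243
  β (15, 14): covers {N2} → 200
  γ (5, 0): covers {N1, N3, N5} → 96
  δ (14, 3): covers {none} → 0
Maximum coverage at α: 243 annual calls.

α, covering 243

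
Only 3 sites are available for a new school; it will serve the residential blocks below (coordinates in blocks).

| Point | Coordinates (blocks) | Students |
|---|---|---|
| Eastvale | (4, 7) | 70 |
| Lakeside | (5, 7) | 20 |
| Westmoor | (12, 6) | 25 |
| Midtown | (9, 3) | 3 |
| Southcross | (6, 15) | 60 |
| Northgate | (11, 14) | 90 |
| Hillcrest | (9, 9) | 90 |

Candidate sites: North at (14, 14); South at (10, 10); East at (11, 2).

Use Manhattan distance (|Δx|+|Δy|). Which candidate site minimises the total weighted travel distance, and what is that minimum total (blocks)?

South, total 2134 blocks

Total weighted distance at each candidate:
  North (14, 14): total = 3518
  South (10, 10): total = 2134
  East (11, 2): total = 4164
Minimum is at South with total 2134 blocks.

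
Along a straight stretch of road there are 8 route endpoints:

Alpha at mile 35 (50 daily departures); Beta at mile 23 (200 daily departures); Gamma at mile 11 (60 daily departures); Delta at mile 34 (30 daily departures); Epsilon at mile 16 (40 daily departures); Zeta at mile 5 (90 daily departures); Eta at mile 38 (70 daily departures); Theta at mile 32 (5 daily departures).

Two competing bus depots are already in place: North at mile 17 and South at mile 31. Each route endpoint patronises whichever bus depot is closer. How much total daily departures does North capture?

390

The indifferent point is the midpoint (17+31)/2 = 24; route endpoints left of it (closer to North at 17) go to North, those right go to South.
  Zeta at 5 (w=90) → North
  Gamma at 11 (w=60) → North
  Epsilon at 16 (w=40) → North
  Beta at 23 (w=200) → North
  Theta at 32 (w=5) → South
  Delta at 34 (w=30) → South
  Alpha at 35 (w=50) → South
  Eta at 38 (w=70) → South
North captures 390; South captures 155.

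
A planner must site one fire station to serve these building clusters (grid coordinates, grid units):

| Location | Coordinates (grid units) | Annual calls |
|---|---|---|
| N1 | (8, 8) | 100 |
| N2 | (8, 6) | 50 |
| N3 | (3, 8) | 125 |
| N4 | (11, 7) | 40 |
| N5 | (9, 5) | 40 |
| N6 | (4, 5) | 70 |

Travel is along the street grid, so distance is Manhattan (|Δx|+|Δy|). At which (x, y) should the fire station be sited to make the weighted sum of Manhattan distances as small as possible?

Manhattan distance separates: Σwᵢ(|x−xᵢ|+|y−yᵢ|) = Σwᵢ|x−xᵢ| + Σwᵢ|y−yᵢ|, so x and y are optimised independently as 1-D weighted medians.
Total weight W = 425; half = 212.5.
x-coordinate, sorted with cumulative weight:
  x=3 (N3, w=125) cum 125
  x=4 (N6, w=70) cum 195
  x=8 (N1, w=100) cum 295  ← median
  x=8 (N2, w=50) cum 345
  x=9 (N5, w=40) cum 385
  x=11 (N4, w=40) cum 425
⇒ x* = 8
y-coordinate, sorted with cumulative weight:
  y=5 (N5, w=40) cum 40
  y=5 (N6, w=70) cum 110
  y=6 (N2, w=50) cum 160
  y=7 (N4, w=40) cum 200
  y=8 (N1, w=100) cum 300  ← median
  y=8 (N3, w=125) cum 425
⇒ y* = 8

(8, 8)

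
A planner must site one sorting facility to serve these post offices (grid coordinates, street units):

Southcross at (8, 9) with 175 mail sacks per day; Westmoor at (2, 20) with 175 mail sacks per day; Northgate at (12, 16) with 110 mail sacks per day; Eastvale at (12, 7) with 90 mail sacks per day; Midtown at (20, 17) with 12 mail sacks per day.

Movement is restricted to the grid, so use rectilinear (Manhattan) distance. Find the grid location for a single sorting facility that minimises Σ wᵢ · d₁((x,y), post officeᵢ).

(8, 16)

Manhattan distance separates: Σwᵢ(|x−xᵢ|+|y−yᵢ|) = Σwᵢ|x−xᵢ| + Σwᵢ|y−yᵢ|, so x and y are optimised independently as 1-D weighted medians.
Total weight W = 562; half = 281.
x-coordinate, sorted with cumulative weight:
  x=2 (Westmoor, w=175) cum 175
  x=8 (Southcross, w=175) cum 350  ← median
  x=12 (Northgate, w=110) cum 460
  x=12 (Eastvale, w=90) cum 550
  x=20 (Midtown, w=12) cum 562
⇒ x* = 8
y-coordinate, sorted with cumulative weight:
  y=7 (Eastvale, w=90) cum 90
  y=9 (Southcross, w=175) cum 265
  y=16 (Northgate, w=110) cum 375  ← median
  y=17 (Midtown, w=12) cum 387
  y=20 (Westmoor, w=175) cum 562
⇒ y* = 16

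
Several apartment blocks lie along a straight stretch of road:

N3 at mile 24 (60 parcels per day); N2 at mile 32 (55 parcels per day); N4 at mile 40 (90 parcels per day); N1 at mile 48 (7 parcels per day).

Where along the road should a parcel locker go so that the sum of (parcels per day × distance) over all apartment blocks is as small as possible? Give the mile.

For a sum of weighted absolute distances on a line, the optimum is the weighted median (not the mean). Total weight W = 212; half-weight = 106.
Sort by position and accumulate weight:
  mile 24 (N3, w=60) → cum 60
  mile 32 (N2, w=55) → cum 115  ≥ 106 → median here
  mile 40 (N4, w=90) → cum 205
  mile 48 (N1, w=7) → cum 212
Optimal location: mile 32.

x = 32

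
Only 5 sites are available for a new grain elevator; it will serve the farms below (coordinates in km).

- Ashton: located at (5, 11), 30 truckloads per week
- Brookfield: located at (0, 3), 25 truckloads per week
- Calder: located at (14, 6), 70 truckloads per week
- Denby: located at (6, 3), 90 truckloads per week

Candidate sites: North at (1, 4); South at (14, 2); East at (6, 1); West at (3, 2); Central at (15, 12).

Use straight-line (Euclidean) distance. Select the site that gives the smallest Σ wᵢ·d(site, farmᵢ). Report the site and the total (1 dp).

Total weighted distance at each candidate:
  North (1, 4): total = 1656.8
  South (14, 2): total = 1738.3
  East (6, 1): total = 1300.0
  West (3, 2): total = 1459.6
  Central (15, 12): total = 2310.1
Minimum is at East with total 1300.0 km.

East, total 1300.0 km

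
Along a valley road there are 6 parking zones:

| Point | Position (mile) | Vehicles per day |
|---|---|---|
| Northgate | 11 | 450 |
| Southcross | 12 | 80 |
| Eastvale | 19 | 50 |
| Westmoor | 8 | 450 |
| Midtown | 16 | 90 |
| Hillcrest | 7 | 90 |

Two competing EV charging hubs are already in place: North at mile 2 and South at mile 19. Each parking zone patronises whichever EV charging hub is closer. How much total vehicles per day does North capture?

The indifferent point is the midpoint (2+19)/2 = 10.5; parking zones left of it (closer to North at 2) go to North, those right go to South.
  Hillcrest at 7 (w=90) → North
  Westmoor at 8 (w=450) → North
  Northgate at 11 (w=450) → South
  Southcross at 12 (w=80) → South
  Midtown at 16 (w=90) → South
  Eastvale at 19 (w=50) → South
North captures 540; South captures 670.

540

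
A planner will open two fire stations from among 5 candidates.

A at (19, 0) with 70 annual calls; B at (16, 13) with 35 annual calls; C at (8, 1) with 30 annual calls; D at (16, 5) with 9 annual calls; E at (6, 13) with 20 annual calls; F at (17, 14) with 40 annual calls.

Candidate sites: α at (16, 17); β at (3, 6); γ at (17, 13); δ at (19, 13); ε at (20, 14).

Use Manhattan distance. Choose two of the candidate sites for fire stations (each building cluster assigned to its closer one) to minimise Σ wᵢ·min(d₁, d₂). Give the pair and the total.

Evaluate every pair (each demand assigned to the nearer of the two):
  {β, γ}: total = 1706
  {β, δ}: total = 1734
  {γ, δ}: total = 1916
  {β, ε}: total = 1962
  {α, γ}: total = 2056
  {γ, ε}: total = 2056
  {α, δ}: total = 2184
  {δ, ε}: total = 2184
  {α, β}: total = 2308
  {α, ε}: total = 2418
Best pair: {β, γ} with total 1706.

{β, γ}, total 1706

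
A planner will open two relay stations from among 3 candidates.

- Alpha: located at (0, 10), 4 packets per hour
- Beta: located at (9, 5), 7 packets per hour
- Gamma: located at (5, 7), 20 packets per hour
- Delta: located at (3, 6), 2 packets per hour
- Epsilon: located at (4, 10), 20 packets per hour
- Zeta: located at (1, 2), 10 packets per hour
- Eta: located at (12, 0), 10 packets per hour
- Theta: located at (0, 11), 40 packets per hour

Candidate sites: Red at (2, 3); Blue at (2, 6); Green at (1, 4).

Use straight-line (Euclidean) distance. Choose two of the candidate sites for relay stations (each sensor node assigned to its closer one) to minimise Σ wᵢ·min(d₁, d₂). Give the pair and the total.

{Red, Blue}, total 556.0

Evaluate every pair (each demand assigned to the nearer of the two):
  {Red, Blue}: total = 556.0
  {Blue, Green}: total = 574.1
  {Red, Green}: total = 716.5
Best pair: {Red, Blue} with total 556.0.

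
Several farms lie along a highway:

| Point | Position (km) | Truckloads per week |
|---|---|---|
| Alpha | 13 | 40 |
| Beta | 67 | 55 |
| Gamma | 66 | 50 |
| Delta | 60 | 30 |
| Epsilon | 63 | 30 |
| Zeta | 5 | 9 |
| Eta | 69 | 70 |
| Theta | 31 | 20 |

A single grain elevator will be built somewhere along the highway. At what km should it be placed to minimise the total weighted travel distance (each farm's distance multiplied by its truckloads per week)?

For a sum of weighted absolute distances on a line, the optimum is the weighted median (not the mean). Total weight W = 304; half-weight = 152.
Sort by position and accumulate weight:
  km 5 (Zeta, w=9) → cum 9
  km 13 (Alpha, w=40) → cum 49
  km 31 (Theta, w=20) → cum 69
  km 60 (Delta, w=30) → cum 99
  km 63 (Epsilon, w=30) → cum 129
  km 66 (Gamma, w=50) → cum 179  ≥ 152 → median here
  km 67 (Beta, w=55) → cum 234
  km 69 (Eta, w=70) → cum 304
Optimal location: km 66.

x = 66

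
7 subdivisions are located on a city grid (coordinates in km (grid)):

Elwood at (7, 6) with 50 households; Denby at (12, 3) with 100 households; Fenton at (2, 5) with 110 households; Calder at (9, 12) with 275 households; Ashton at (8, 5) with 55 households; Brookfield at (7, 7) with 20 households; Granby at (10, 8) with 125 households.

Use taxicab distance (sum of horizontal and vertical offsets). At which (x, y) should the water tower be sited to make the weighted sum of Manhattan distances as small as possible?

Manhattan distance separates: Σwᵢ(|x−xᵢ|+|y−yᵢ|) = Σwᵢ|x−xᵢ| + Σwᵢ|y−yᵢ|, so x and y are optimised independently as 1-D weighted medians.
Total weight W = 735; half = 367.5.
x-coordinate, sorted with cumulative weight:
  x=2 (Fenton, w=110) cum 110
  x=7 (Elwood, w=50) cum 160
  x=7 (Brookfield, w=20) cum 180
  x=8 (Ashton, w=55) cum 235
  x=9 (Calder, w=275) cum 510  ← median
  x=10 (Granby, w=125) cum 635
  x=12 (Denby, w=100) cum 735
⇒ x* = 9
y-coordinate, sorted with cumulative weight:
  y=3 (Denby, w=100) cum 100
  y=5 (Fenton, w=110) cum 210
  y=5 (Ashton, w=55) cum 265
  y=6 (Elwood, w=50) cum 315
  y=7 (Brookfield, w=20) cum 335
  y=8 (Granby, w=125) cum 460  ← median
  y=12 (Calder, w=275) cum 735
⇒ y* = 8

(9, 8)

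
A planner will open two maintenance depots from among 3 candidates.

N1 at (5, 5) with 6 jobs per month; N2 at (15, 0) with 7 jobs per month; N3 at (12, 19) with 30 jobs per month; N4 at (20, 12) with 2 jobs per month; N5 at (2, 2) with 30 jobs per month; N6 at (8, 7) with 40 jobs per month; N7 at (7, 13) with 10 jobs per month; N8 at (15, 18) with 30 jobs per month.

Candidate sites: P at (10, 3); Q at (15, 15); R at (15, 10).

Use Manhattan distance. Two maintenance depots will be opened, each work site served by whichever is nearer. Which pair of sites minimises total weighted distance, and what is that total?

Evaluate every pair (each demand assigned to the nearer of the two):
  {P, Q}: total = 1024
  {P, R}: total = 1332
  {Q, R}: total = 1604
Best pair: {P, Q} with total 1024.

{P, Q}, total 1024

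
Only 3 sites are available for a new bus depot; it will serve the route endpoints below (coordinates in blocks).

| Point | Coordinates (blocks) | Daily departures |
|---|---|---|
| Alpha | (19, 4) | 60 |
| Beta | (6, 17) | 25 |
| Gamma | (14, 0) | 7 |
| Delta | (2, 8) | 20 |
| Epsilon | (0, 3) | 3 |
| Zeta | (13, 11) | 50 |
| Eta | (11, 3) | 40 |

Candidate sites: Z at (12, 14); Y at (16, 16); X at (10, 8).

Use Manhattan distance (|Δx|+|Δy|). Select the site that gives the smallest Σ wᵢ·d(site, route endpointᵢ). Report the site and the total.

Total weighted distance at each candidate:
  Z (12, 14): total = 2426
  Y (16, 16): total = 2948
  X (10, 8): total = 1934
Minimum is at X with total 1934 blocks.

X, total 1934 blocks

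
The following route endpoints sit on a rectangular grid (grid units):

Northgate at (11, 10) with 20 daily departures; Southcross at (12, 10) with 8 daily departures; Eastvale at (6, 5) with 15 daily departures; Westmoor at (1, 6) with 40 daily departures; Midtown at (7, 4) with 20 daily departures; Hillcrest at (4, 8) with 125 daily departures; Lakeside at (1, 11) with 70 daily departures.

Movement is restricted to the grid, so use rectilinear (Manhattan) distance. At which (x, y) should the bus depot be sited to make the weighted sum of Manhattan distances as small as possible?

Manhattan distance separates: Σwᵢ(|x−xᵢ|+|y−yᵢ|) = Σwᵢ|x−xᵢ| + Σwᵢ|y−yᵢ|, so x and y are optimised independently as 1-D weighted medians.
Total weight W = 298; half = 149.
x-coordinate, sorted with cumulative weight:
  x=1 (Westmoor, w=40) cum 40
  x=1 (Lakeside, w=70) cum 110
  x=4 (Hillcrest, w=125) cum 235  ← median
  x=6 (Eastvale, w=15) cum 250
  x=7 (Midtown, w=20) cum 270
  x=11 (Northgate, w=20) cum 290
  x=12 (Southcross, w=8) cum 298
⇒ x* = 4
y-coordinate, sorted with cumulative weight:
  y=4 (Midtown, w=20) cum 20
  y=5 (Eastvale, w=15) cum 35
  y=6 (Westmoor, w=40) cum 75
  y=8 (Hillcrest, w=125) cum 200  ← median
  y=10 (Northgate, w=20) cum 220
  y=10 (Southcross, w=8) cum 228
  y=11 (Lakeside, w=70) cum 298
⇒ y* = 8

(4, 8)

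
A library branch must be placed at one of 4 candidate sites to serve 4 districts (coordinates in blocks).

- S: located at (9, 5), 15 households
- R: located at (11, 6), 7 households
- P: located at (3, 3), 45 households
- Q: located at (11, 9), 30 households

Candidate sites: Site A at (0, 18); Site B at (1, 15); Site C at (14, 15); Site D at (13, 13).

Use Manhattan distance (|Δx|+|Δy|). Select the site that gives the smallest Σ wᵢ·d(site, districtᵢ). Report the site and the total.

Total weighted distance at each candidate:
  Site A (0, 18): total = 1901
  Site B (1, 15): total = 1513
  Site C (14, 15): total = 1614
  Site D (13, 13): total = 1323
Minimum is at Site D with total 1323 blocks.

Site D, total 1323 blocks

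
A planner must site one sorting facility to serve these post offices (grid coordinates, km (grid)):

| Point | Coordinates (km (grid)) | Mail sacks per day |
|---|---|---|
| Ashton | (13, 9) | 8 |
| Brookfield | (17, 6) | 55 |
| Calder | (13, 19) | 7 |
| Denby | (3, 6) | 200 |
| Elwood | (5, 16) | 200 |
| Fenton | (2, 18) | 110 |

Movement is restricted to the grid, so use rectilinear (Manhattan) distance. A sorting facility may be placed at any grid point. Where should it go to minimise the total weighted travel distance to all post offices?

(3, 16)

Manhattan distance separates: Σwᵢ(|x−xᵢ|+|y−yᵢ|) = Σwᵢ|x−xᵢ| + Σwᵢ|y−yᵢ|, so x and y are optimised independently as 1-D weighted medians.
Total weight W = 580; half = 290.
x-coordinate, sorted with cumulative weight:
  x=2 (Fenton, w=110) cum 110
  x=3 (Denby, w=200) cum 310  ← median
  x=5 (Elwood, w=200) cum 510
  x=13 (Ashton, w=8) cum 518
  x=13 (Calder, w=7) cum 525
  x=17 (Brookfield, w=55) cum 580
⇒ x* = 3
y-coordinate, sorted with cumulative weight:
  y=6 (Brookfield, w=55) cum 55
  y=6 (Denby, w=200) cum 255
  y=9 (Ashton, w=8) cum 263
  y=16 (Elwood, w=200) cum 463  ← median
  y=18 (Fenton, w=110) cum 573
  y=19 (Calder, w=7) cum 580
⇒ y* = 16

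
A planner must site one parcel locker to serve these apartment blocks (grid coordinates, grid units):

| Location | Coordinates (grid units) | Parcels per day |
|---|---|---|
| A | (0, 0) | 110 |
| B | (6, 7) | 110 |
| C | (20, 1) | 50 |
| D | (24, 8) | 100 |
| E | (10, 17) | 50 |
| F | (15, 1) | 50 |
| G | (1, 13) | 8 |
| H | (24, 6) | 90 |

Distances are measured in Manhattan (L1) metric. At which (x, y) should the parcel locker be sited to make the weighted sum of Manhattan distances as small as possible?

Manhattan distance separates: Σwᵢ(|x−xᵢ|+|y−yᵢ|) = Σwᵢ|x−xᵢ| + Σwᵢ|y−yᵢ|, so x and y are optimised independently as 1-D weighted medians.
Total weight W = 568; half = 284.
x-coordinate, sorted with cumulative weight:
  x=0 (A, w=110) cum 110
  x=1 (G, w=8) cum 118
  x=6 (B, w=110) cum 228
  x=10 (E, w=50) cum 278
  x=15 (F, w=50) cum 328  ← median
  x=20 (C, w=50) cum 378
  x=24 (D, w=100) cum 478
  x=24 (H, w=90) cum 568
⇒ x* = 15
y-coordinate, sorted with cumulative weight:
  y=0 (A, w=110) cum 110
  y=1 (C, w=50) cum 160
  y=1 (F, w=50) cum 210
  y=6 (H, w=90) cum 300  ← median
  y=7 (B, w=110) cum 410
  y=8 (D, w=100) cum 510
  y=13 (G, w=8) cum 518
  y=17 (E, w=50) cum 568
⇒ y* = 6

(15, 6)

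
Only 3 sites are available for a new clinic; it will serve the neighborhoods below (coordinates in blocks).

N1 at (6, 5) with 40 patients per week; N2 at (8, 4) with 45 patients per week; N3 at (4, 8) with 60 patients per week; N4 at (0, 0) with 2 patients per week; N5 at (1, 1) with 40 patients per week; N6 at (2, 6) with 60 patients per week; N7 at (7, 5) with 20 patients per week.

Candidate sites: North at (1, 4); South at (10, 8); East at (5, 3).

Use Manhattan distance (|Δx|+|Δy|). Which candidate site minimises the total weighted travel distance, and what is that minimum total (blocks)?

East, total 1356 blocks

Total weighted distance at each candidate:
  North (1, 4): total = 1425
  South (10, 8): total = 2306
  East (5, 3): total = 1356
Minimum is at East with total 1356 blocks.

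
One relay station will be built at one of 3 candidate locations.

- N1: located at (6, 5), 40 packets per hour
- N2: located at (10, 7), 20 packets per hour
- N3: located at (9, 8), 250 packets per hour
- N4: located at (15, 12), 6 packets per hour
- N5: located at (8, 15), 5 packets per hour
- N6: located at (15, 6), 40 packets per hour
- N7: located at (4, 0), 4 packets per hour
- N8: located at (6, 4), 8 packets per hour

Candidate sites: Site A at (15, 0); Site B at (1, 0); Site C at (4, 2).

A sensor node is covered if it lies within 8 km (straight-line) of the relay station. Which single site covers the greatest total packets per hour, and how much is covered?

Site C, covering 322

Coverage radius r = 8 km; a point is covered iff (Δx)²+(Δy)² ≤ 8² = 64.
  Site A (15, 0): covers {N6} → 40
  Site B (1, 0): covers {N1, N7, N8} → 52
  Site C (4, 2): covers {N1, N2, N3, N7, N8} → 322
Maximum coverage at Site C: 322 packets per hour.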